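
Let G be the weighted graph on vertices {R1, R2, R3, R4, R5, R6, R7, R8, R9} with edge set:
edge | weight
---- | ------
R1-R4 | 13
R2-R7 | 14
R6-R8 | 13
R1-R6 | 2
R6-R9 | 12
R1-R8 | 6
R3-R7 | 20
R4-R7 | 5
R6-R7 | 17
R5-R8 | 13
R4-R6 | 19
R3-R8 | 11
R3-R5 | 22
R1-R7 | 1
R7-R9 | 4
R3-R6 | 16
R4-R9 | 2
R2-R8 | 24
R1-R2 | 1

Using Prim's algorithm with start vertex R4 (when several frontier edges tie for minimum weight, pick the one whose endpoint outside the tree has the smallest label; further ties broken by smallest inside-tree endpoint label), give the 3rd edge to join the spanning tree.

Prim, starting at R4.
Step 1: cheapest edge leaving the tree is R4-R9 (2); add R9.
Step 2: cheapest edge leaving the tree is R7-R9 (4); add R7.
Step 3: cheapest edge leaving the tree is R1-R7 (1); add R1.
Step 4: cheapest edge leaving the tree is R1-R2 (1); add R2.
Step 5: cheapest edge leaving the tree is R1-R6 (2); add R6.
Step 6: cheapest edge leaving the tree is R1-R8 (6); add R8.
Step 7: cheapest edge leaving the tree is R3-R8 (11); add R3.
Step 8: cheapest edge leaving the tree is R5-R8 (13); add R5.
The 3rd edge added is R1-R7.

R1-R7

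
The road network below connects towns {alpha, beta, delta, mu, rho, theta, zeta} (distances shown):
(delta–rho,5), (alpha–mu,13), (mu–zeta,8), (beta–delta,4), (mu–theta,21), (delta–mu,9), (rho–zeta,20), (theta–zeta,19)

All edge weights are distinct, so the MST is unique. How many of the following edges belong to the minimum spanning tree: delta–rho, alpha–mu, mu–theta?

Kruskal: consider edges lightest-first.
beta–delta (4): add — endpoints in different components.
delta–rho (5): add — endpoints in different components.
mu–zeta (8): add — endpoints in different components.
delta–mu (9): add — endpoints in different components.
alpha–mu (13): add — endpoints in different components.
theta–zeta (19): add — endpoints in different components.
MST edge set: {beta–delta, delta–rho, mu–zeta, delta–mu, alpha–mu, theta–zeta}.
Of the listed edges, {delta–rho, alpha–mu} are in the MST → 2.

2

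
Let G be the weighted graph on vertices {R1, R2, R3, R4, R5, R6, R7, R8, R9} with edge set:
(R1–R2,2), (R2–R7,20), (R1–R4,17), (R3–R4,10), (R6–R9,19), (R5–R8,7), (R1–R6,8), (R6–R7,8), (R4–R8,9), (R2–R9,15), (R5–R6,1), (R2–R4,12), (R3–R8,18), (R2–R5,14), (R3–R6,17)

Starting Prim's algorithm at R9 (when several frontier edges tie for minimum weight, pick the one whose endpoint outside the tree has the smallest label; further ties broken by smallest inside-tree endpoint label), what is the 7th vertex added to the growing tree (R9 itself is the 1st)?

Prim's algorithm from R9:
Step 1: cheapest edge leaving the tree is R2–R9 (15); add R2.
Step 2: cheapest edge leaving the tree is R1–R2 (2); add R1.
Step 3: cheapest edge leaving the tree is R1–R6 (8); add R6.
Step 4: cheapest edge leaving the tree is R5–R6 (1); add R5.
Step 5: cheapest edge leaving the tree is R5–R8 (7); add R8.
Step 6: cheapest edge leaving the tree is R6–R7 (8); add R7.
Step 7: cheapest edge leaving the tree is R4–R8 (9); add R4.
Step 8: cheapest edge leaving the tree is R3–R4 (10); add R3.
Vertex order: R9, R2, R1, R6, R5, R8, R7, R4, R3. The 7th vertex is R7.

R7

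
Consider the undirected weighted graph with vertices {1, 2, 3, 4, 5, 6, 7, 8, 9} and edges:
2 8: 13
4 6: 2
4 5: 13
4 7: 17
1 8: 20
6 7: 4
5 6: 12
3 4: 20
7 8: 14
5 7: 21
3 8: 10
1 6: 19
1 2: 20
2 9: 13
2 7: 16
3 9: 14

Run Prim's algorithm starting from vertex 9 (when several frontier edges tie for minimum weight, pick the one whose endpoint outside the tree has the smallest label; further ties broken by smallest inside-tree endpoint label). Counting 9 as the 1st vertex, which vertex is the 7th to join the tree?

4

Prim's algorithm from 9:
Step 1: cheapest edge leaving the tree is 2 9 (13); add 2.
Step 2: cheapest edge leaving the tree is 2 8 (13); add 8.
Step 3: cheapest edge leaving the tree is 3 8 (10); add 3.
Step 4: cheapest edge leaving the tree is 7 8 (14); add 7.
Step 5: cheapest edge leaving the tree is 6 7 (4); add 6.
Step 6: cheapest edge leaving the tree is 4 6 (2); add 4.
Step 7: cheapest edge leaving the tree is 5 6 (12); add 5.
Step 8: cheapest edge leaving the tree is 1 6 (19); add 1.
Vertex order: 9, 2, 8, 3, 7, 6, 4, 5, 1. The 7th vertex is 4.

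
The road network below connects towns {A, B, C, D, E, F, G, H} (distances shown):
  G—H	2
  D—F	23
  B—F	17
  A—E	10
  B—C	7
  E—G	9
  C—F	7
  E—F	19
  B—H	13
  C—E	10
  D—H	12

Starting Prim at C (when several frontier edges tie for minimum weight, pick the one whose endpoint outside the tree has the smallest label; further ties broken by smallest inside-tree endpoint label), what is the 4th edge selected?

Grow the tree from C using Prim:
Step 1: frontier [B—C 7, C—F 7, C—E 10] → take B—C (7); add B.
Step 2: frontier [B—H 13, B—F 17, C—F 7, C—E 10] → take C—F (7); add F.
Step 3: frontier [B—H 13, C—E 10, E—F 19, D—F 23] → take C—E (10); add E.
Step 4: frontier [B—H 13, E—G 9, A—E 10, D—F 23] → take E—G (9); add G.
Step 5: frontier [B—H 13, A—E 10, D—F 23, G—H 2] → take G—H (2); add H.
Step 6: frontier [A—E 10, D—F 23, D—H 12] → take A—E (10); add A.
Step 7: frontier [D—F 23, D—H 12] → take D—H (12); add D.
The 4th edge added is E—G.

E-G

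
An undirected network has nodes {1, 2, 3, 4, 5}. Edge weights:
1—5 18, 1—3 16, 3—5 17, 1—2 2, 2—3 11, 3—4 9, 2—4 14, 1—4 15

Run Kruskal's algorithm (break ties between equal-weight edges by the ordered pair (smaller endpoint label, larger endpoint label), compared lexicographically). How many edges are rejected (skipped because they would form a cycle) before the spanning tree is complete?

3

Kruskal: consider edges lightest-first.
1—2 (2): add. Components now {1,2} {3} {4} {5}
3—4 (9): add. Components now {1,2} {3,4} {5}
2—3 (11): add. Components now {1,2,3,4} {5}
2—4 (14): skip — 2 and 4 already connected.
1—4 (15): skip — 1 and 4 already connected.
1—3 (16): skip — 1 and 3 already connected.
3—5 (17): add. Components now {1,2,3,4,5}
Edges rejected before the tree was complete: 3.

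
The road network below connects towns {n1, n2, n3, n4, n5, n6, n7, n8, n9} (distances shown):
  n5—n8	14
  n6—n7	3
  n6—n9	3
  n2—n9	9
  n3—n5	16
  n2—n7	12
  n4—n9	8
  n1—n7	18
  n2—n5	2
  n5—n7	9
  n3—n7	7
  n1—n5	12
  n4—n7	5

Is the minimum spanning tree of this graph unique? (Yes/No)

No

Kruskal: consider edges lightest-first.
n2—n5 (2): add — endpoints in different components.
n6—n7 (3): add — endpoints in different components.
n6—n9 (3): add — endpoints in different components.
n4—n7 (5): add — endpoints in different components.
n3—n7 (7): add — endpoints in different components.
n4—n9 (8): skip — n4 and n9 already connected.
n2—n9 (9): add — endpoints in different components.
n5—n7 (9): skip — n5 and n7 already connected.
n1—n5 (12): add — endpoints in different components.
n2—n7 (12): skip — n2 and n7 already connected.
n5—n8 (14): add — endpoints in different components.
Non-tree edge n5—n7 has weight 9, equal to the heaviest edge on its tree cycle — swapping gives another MST of the same weight. Not unique.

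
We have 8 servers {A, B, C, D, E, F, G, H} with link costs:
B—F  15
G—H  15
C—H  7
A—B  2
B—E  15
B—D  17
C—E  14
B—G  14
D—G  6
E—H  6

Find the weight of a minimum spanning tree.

Kruskal's algorithm — process edges by increasing weight (ties by edge label):
A—B (2): add — endpoints in different components.
D—G (6): add — endpoints in different components.
E—H (6): add — endpoints in different components.
C—H (7): add — endpoints in different components.
B—G (14): add — endpoints in different components.
C—E (14): skip — C and E already connected.
B—E (15): add — endpoints in different components.
B—F (15): add — endpoints in different components.
MST edges: A—B, D—G, E—H, C—H, B—G, B—E, B—F; total weight 2+6+6+7+14+15+15 = 65.

65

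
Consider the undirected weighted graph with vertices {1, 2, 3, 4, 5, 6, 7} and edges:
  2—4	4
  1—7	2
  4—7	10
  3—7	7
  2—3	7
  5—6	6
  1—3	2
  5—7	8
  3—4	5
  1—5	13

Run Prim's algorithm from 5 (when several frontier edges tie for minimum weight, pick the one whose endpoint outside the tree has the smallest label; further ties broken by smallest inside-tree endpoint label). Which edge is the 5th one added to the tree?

Grow the tree from 5 using Prim:
Step 1: cheapest edge leaving the tree is 5—6 (6); add 6.
Step 2: cheapest edge leaving the tree is 5—7 (8); add 7.
Step 3: cheapest edge leaving the tree is 1—7 (2); add 1.
Step 4: cheapest edge leaving the tree is 1—3 (2); add 3.
Step 5: cheapest edge leaving the tree is 3—4 (5); add 4.
Step 6: cheapest edge leaving the tree is 2—4 (4); add 2.
The 5th edge added is 3—4.

3-4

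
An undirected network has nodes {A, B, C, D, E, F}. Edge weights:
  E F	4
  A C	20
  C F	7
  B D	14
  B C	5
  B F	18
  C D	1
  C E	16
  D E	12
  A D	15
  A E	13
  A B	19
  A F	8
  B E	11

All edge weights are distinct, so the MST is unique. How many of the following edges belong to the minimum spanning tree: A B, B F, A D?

Kruskal: consider edges lightest-first.
C D (1): add — endpoints in different components.
E F (4): add — endpoints in different components.
B C (5): add — endpoints in different components.
C F (7): add — endpoints in different components.
A F (8): add — endpoints in different components.
MST edge set: {C D, E F, B C, C F, A F}.
Of the listed edges, {} are in the MST → 0.

0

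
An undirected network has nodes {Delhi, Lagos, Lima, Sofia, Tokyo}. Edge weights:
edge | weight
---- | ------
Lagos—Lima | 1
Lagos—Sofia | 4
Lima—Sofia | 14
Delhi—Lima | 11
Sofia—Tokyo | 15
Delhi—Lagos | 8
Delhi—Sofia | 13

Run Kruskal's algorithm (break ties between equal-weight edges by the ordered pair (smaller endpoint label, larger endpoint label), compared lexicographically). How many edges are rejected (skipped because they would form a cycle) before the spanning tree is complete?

Sort edges by weight, then run Kruskal:
Lagos—Lima (1): add — endpoints in different components.
Lagos—Sofia (4): add — endpoints in different components.
Delhi—Lagos (8): add — endpoints in different components.
Delhi—Lima (11): skip — Lima and Delhi already connected.
Delhi—Sofia (13): skip — Delhi and Sofia already connected.
Lima—Sofia (14): skip — Lima and Sofia already connected.
Sofia—Tokyo (15): add — endpoints in different components.
Edges rejected before the tree was complete: 3.

3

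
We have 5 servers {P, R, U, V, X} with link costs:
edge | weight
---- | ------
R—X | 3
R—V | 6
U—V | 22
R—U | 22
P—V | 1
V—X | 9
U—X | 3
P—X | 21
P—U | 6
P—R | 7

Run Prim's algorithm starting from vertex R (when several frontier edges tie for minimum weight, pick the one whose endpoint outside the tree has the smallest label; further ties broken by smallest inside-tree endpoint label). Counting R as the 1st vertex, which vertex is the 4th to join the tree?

P

Prim, starting at R.
Step 1: frontier [R—X 3, R—V 6, P—R 7, R—U 22] → take R—X (3); add X.
Step 2: frontier [R—V 6, P—R 7, R—U 22, U—X 3, V—X 9, P—X 21] → take U—X (3); add U.
Step 3: frontier [R—V 6, P—R 7, P—U 6, U—V 22, V—X 9, P—X 21] → take P—U (6); add P.
Step 4: frontier [P—V 1, R—V 6, U—V 22, V—X 9] → take P—V (1); add V.
Vertex order: R, X, U, P, V. The 4th vertex is P.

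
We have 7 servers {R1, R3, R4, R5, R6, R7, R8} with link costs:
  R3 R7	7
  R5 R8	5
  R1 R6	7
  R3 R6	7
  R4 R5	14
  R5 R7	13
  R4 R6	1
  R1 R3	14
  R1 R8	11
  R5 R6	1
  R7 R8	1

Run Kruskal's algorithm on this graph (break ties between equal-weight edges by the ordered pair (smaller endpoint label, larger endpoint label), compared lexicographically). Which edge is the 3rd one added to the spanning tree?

Kruskal's algorithm — process edges by increasing weight (ties by edge label):
R4 R6 (1): add. Components now {R8} {R4,R6} {R5} {R7} {R1} {R3}
R5 R6 (1): add. Components now {R8} {R4,R5,R6} {R7} {R1} {R3}
R7 R8 (1): add. Components now {R7,R8} {R4,R5,R6} {R1} {R3}
R5 R8 (5): add. Components now {R4,R5,R6,R7,R8} {R1} {R3}
R1 R6 (7): add. Components now {R1,R4,R5,R6,R7,R8} {R3}
R3 R6 (7): add. Components now {R1,R3,R4,R5,R6,R7,R8}
The 3rd edge added is R7 R8.

R7-R8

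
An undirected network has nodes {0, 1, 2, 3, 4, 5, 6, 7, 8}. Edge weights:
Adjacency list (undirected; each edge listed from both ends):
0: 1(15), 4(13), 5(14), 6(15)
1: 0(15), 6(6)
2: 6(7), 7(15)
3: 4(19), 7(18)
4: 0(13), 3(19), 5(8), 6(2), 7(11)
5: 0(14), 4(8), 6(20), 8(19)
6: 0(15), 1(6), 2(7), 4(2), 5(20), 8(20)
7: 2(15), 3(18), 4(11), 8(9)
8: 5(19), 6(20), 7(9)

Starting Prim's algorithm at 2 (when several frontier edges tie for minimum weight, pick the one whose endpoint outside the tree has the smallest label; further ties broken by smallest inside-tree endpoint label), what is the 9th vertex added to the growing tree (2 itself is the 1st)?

3

Prim's algorithm from 2:
Step 1: cheapest edge leaving the tree is 2—6 (7); add 6.
Step 2: cheapest edge leaving the tree is 4—6 (2); add 4.
Step 3: cheapest edge leaving the tree is 1—6 (6); add 1.
Step 4: cheapest edge leaving the tree is 4—5 (8); add 5.
Step 5: cheapest edge leaving the tree is 4—7 (11); add 7.
Step 6: cheapest edge leaving the tree is 7—8 (9); add 8.
Step 7: cheapest edge leaving the tree is 0—4 (13); add 0.
Step 8: cheapest edge leaving the tree is 3—7 (18); add 3.
Vertex order: 2, 6, 4, 1, 5, 7, 8, 0, 3. The 9th vertex is 3.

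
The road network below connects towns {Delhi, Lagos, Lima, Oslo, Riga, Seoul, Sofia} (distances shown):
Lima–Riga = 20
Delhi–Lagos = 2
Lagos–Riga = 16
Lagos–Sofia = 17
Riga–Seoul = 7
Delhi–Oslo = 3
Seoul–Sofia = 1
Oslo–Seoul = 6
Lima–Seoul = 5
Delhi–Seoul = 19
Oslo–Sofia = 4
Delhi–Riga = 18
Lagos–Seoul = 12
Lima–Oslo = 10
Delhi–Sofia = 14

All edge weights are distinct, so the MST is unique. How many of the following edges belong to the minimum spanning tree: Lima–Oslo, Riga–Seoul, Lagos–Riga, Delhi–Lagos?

2

Kruskal: consider edges lightest-first.
Seoul–Sofia (1): add — endpoints in different components.
Delhi–Lagos (2): add — endpoints in different components.
Delhi–Oslo (3): add — endpoints in different components.
Oslo–Sofia (4): add — endpoints in different components.
Lima–Seoul (5): add — endpoints in different components.
Oslo–Seoul (6): skip — Oslo and Seoul already connected.
Riga–Seoul (7): add — endpoints in different components.
MST edge set: {Seoul–Sofia, Delhi–Lagos, Delhi–Oslo, Oslo–Sofia, Lima–Seoul, Riga–Seoul}.
Of the listed edges, {Riga–Seoul, Delhi–Lagos} are in the MST → 2.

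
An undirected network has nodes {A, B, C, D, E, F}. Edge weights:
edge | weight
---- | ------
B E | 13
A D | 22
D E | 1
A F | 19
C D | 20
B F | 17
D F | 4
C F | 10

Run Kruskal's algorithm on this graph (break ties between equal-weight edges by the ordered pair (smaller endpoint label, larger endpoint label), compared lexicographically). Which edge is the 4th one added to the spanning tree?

B-E

Sort edges by weight, then run Kruskal:
D E (1): add. Components now {A} {B} {C} {D,E} {F}
D F (4): add. Components now {A} {B} {C} {D,E,F}
C F (10): add. Components now {A} {B} {C,D,E,F}
B E (13): add. Components now {A} {B,C,D,E,F}
B F (17): skip — B and F already connected.
A F (19): add. Components now {A,B,C,D,E,F}
The 4th edge added is B E.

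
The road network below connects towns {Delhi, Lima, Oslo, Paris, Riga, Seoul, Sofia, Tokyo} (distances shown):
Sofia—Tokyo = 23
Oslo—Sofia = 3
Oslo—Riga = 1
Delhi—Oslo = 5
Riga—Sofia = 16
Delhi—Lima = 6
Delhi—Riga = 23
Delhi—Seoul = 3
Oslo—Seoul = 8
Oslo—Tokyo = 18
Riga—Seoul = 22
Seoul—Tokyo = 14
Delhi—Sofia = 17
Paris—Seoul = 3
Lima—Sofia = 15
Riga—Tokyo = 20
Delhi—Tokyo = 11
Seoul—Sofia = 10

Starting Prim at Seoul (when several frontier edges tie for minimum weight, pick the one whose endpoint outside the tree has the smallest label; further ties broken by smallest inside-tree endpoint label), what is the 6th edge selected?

Prim, starting at Seoul.
Step 1: cheapest edge leaving the tree is Delhi—Seoul (3); add Delhi.
Step 2: cheapest edge leaving the tree is Paris—Seoul (3); add Paris.
Step 3: cheapest edge leaving the tree is Delhi—Oslo (5); add Oslo.
Step 4: cheapest edge leaving the tree is Oslo—Riga (1); add Riga.
Step 5: cheapest edge leaving the tree is Oslo—Sofia (3); add Sofia.
Step 6: cheapest edge leaving the tree is Delhi—Lima (6); add Lima.
Step 7: cheapest edge leaving the tree is Delhi—Tokyo (11); add Tokyo.
The 6th edge added is Delhi—Lima.

Delhi-Lima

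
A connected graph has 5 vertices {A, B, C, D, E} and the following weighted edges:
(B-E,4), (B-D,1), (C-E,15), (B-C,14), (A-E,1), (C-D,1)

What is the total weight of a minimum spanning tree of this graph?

7

Kruskal's algorithm — process edges by increasing weight (ties by edge label):
A-E (1): add — endpoints in different components.
B-D (1): add — endpoints in different components.
C-D (1): add — endpoints in different components.
B-E (4): add — endpoints in different components.
MST edges: A-E, B-D, C-D, B-E; total weight 1+1+1+4 = 7.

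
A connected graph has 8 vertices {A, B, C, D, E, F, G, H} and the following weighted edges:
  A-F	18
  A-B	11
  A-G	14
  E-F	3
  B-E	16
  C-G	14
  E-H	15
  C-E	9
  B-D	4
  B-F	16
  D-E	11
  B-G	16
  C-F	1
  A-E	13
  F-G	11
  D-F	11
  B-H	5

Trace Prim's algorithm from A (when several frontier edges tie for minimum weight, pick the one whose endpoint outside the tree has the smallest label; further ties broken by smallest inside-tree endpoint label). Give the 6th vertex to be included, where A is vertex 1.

Prim, starting at A.
Step 1: cheapest edge leaving the tree is A-B (11); add B.
Step 2: cheapest edge leaving the tree is B-D (4); add D.
Step 3: cheapest edge leaving the tree is B-H (5); add H.
Step 4: cheapest edge leaving the tree is D-E (11); add E.
Step 5: cheapest edge leaving the tree is E-F (3); add F.
Step 6: cheapest edge leaving the tree is C-F (1); add C.
Step 7: cheapest edge leaving the tree is F-G (11); add G.
Vertex order: A, B, D, H, E, F, C, G. The 6th vertex is F.

F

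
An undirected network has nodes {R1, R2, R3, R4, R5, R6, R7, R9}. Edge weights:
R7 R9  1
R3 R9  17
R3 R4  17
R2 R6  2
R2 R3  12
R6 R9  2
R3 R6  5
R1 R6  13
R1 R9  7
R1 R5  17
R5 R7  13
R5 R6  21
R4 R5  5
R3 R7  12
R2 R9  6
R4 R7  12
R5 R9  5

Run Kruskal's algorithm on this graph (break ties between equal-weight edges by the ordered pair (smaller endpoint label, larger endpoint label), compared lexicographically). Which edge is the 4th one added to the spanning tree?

Sort edges by weight, then run Kruskal:
R7 R9 (1): add — endpoints in different components.
R2 R6 (2): add — endpoints in different components.
R6 R9 (2): add — endpoints in different components.
R3 R6 (5): add — endpoints in different components.
R4 R5 (5): add — endpoints in different components.
R5 R9 (5): add — endpoints in different components.
R2 R9 (6): skip — R2 and R9 already connected.
R1 R9 (7): add — endpoints in different components.
The 4th edge added is R3 R6.

R3-R6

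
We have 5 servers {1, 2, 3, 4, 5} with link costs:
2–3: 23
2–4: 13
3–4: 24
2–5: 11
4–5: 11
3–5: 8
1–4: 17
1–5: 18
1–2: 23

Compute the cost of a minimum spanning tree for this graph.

47

Sort edges by weight, then run Kruskal:
3–5 (8): add — endpoints in different components.
2–5 (11): add — endpoints in different components.
4–5 (11): add — endpoints in different components.
2–4 (13): skip — 2 and 4 already connected.
1–4 (17): add — endpoints in different components.
MST edges: 3–5, 2–5, 4–5, 1–4; total weight 8+11+11+17 = 47.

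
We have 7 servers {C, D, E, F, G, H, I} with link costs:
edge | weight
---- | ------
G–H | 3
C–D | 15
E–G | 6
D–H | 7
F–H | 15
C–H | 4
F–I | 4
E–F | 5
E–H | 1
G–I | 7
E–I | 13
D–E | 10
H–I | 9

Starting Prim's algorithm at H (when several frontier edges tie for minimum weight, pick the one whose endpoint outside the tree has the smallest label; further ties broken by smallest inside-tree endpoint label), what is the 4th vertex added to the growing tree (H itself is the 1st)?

C

Prim, starting at H.
Step 1: cheapest edge leaving the tree is E–H (1); add E.
Step 2: cheapest edge leaving the tree is G–H (3); add G.
Step 3: cheapest edge leaving the tree is C–H (4); add C.
Step 4: cheapest edge leaving the tree is E–F (5); add F.
Step 5: cheapest edge leaving the tree is F–I (4); add I.
Step 6: cheapest edge leaving the tree is D–H (7); add D.
Vertex order: H, E, G, C, F, I, D. The 4th vertex is C.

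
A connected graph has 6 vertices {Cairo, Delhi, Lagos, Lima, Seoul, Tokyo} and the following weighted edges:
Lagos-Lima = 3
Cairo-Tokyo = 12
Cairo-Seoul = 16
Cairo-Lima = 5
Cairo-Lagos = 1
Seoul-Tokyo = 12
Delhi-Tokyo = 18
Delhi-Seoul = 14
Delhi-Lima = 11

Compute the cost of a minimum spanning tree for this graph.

39

Kruskal's algorithm — process edges by increasing weight (ties by edge label):
Cairo-Lagos (1): add — endpoints in different components.
Lagos-Lima (3): add — endpoints in different components.
Cairo-Lima (5): skip — Cairo and Lima already connected.
Delhi-Lima (11): add — endpoints in different components.
Cairo-Tokyo (12): add — endpoints in different components.
Seoul-Tokyo (12): add — endpoints in different components.
MST edges: Cairo-Lagos, Lagos-Lima, Delhi-Lima, Cairo-Tokyo, Seoul-Tokyo; total weight 1+3+11+12+12 = 39.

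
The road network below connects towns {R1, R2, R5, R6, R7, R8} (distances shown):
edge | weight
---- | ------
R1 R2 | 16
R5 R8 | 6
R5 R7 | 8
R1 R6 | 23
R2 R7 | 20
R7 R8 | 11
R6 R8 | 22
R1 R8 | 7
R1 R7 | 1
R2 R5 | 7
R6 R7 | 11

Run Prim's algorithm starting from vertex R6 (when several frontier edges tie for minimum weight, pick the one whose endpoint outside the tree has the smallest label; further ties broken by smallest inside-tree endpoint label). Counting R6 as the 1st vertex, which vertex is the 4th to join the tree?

R8

Prim, starting at R6.
Step 1: frontier [R6 R7 11, R6 R8 22, R1 R6 23] → take R6 R7 (11); add R7.
Step 2: frontier [R6 R8 22, R1 R6 23, R1 R7 1, R5 R7 8, R7 R8 11, R2 R7 20] → take R1 R7 (1); add R1.
Step 3: frontier [R1 R8 7, R1 R2 16, R6 R8 22, R5 R7 8, R7 R8 11, R2 R7 20] → take R1 R8 (7); add R8.
Step 4: frontier [R1 R2 16, R5 R7 8, R2 R7 20, R5 R8 6] → take R5 R8 (6); add R5.
Step 5: frontier [R1 R2 16, R2 R5 7, R2 R7 20] → take R2 R5 (7); add R2.
Vertex order: R6, R7, R1, R8, R5, R2. The 4th vertex is R8.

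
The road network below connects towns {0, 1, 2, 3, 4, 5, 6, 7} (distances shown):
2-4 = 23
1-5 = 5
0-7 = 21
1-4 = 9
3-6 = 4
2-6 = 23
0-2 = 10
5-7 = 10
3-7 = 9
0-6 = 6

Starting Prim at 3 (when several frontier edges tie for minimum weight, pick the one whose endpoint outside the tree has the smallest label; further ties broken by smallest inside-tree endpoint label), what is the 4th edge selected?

Grow the tree from 3 using Prim:
Step 1: frontier [3-6 4, 3-7 9] → take 3-6 (4); add 6.
Step 2: frontier [3-7 9, 0-6 6, 2-6 23] → take 0-6 (6); add 0.
Step 3: frontier [0-2 10, 0-7 21, 3-7 9, 2-6 23] → take 3-7 (9); add 7.
Step 4: frontier [0-2 10, 2-6 23, 5-7 10] → take 0-2 (10); add 2.
Step 5: frontier [2-4 23, 5-7 10] → take 5-7 (10); add 5.
Step 6: frontier [2-4 23, 1-5 5] → take 1-5 (5); add 1.
Step 7: frontier [1-4 9, 2-4 23] → take 1-4 (9); add 4.
The 4th edge added is 0-2.

0-2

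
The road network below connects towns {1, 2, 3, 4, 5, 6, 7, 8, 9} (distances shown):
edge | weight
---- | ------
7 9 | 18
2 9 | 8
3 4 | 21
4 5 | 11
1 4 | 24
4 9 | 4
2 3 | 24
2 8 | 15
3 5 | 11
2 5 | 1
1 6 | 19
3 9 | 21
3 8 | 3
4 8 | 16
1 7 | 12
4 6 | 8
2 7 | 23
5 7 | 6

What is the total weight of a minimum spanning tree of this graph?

53

Kruskal's algorithm — process edges by increasing weight (ties by edge label):
2 5 (1): add — endpoints in different components.
3 8 (3): add — endpoints in different components.
4 9 (4): add — endpoints in different components.
5 7 (6): add — endpoints in different components.
2 9 (8): add — endpoints in different components.
4 6 (8): add — endpoints in different components.
3 5 (11): add — endpoints in different components.
4 5 (11): skip — 4 and 5 already connected.
1 7 (12): add — endpoints in different components.
MST edges: 2 5, 3 8, 4 9, 5 7, 2 9, 4 6, 3 5, 1 7; total weight 1+3+4+6+8+8+11+12 = 53.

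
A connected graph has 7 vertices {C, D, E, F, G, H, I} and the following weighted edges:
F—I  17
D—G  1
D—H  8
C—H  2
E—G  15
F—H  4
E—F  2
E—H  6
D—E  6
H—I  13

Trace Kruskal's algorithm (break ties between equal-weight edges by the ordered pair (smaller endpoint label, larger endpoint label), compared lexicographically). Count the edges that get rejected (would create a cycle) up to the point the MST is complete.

2

Sort edges by weight, then run Kruskal:
D—G (1): add — endpoints in different components.
C—H (2): add — endpoints in different components.
E—F (2): add — endpoints in different components.
F—H (4): add — endpoints in different components.
D—E (6): add — endpoints in different components.
E—H (6): skip — E and H already connected.
D—H (8): skip — D and H already connected.
H—I (13): add — endpoints in different components.
Edges rejected before the tree was complete: 2.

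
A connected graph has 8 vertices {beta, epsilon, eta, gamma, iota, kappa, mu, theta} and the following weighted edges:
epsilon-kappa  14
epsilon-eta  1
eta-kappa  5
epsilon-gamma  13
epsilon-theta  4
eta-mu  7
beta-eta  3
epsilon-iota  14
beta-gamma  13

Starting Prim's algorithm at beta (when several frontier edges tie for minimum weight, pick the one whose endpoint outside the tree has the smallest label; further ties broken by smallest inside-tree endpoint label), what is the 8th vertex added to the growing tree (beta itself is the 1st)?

iota

Grow the tree from beta using Prim:
Step 1: frontier [beta-eta 3, beta-gamma 13] → take beta-eta (3); add eta.
Step 2: frontier [beta-gamma 13, epsilon-eta 1, eta-kappa 5, eta-mu 7] → take epsilon-eta (1); add epsilon.
Step 3: frontier [beta-gamma 13, epsilon-theta 4, epsilon-gamma 13, epsilon-iota 14, epsilon-kappa 14, eta-kappa 5, eta-mu 7] → take epsilon-theta (4); add theta.
Step 4: frontier [beta-gamma 13, epsilon-gamma 13, epsilon-iota 14, epsilon-kappa 14, eta-kappa 5, eta-mu 7] → take eta-kappa (5); add kappa.
Step 5: frontier [beta-gamma 13, epsilon-gamma 13, epsilon-iota 14, eta-mu 7] → take eta-mu (7); add mu.
Step 6: frontier [beta-gamma 13, epsilon-gamma 13, epsilon-iota 14] → take beta-gamma (13); add gamma.
Step 7: frontier [epsilon-iota 14] → take epsilon-iota (14); add iota.
Vertex order: beta, eta, epsilon, theta, kappa, mu, gamma, iota. The 8th vertex is iota.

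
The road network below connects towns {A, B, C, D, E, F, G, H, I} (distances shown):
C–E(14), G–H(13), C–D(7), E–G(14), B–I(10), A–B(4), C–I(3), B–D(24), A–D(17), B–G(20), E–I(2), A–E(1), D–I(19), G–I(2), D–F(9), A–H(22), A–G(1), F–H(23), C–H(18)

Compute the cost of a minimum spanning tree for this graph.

40

Grow the tree from D using Prim:
Step 1: cheapest edge leaving the tree is C–D (7); add C.
Step 2: cheapest edge leaving the tree is C–I (3); add I.
Step 3: cheapest edge leaving the tree is E–I (2); add E.
Step 4: cheapest edge leaving the tree is A–E (1); add A.
Step 5: cheapest edge leaving the tree is A–G (1); add G.
Step 6: cheapest edge leaving the tree is A–B (4); add B.
Step 7: cheapest edge leaving the tree is D–F (9); add F.
Step 8: cheapest edge leaving the tree is G–H (13); add H.
MST edges: C–D, C–I, E–I, A–E, A–G, A–B, D–F, G–H; total weight 7+3+2+1+1+4+9+13 = 40.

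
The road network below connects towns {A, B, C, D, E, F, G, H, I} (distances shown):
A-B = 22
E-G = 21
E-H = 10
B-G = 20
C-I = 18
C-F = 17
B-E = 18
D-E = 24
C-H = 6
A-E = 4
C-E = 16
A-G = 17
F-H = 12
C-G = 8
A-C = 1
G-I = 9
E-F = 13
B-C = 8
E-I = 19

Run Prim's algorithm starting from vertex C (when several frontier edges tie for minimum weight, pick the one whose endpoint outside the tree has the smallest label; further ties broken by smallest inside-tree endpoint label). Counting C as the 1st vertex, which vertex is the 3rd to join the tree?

Prim, starting at C.
Step 1: cheapest edge leaving the tree is A-C (1); add A.
Step 2: cheapest edge leaving the tree is A-E (4); add E.
Step 3: cheapest edge leaving the tree is C-H (6); add H.
Step 4: cheapest edge leaving the tree is B-C (8); add B.
Step 5: cheapest edge leaving the tree is C-G (8); add G.
Step 6: cheapest edge leaving the tree is G-I (9); add I.
Step 7: cheapest edge leaving the tree is F-H (12); add F.
Step 8: cheapest edge leaving the tree is D-E (24); add D.
Vertex order: C, A, E, H, B, G, I, F, D. The 3rd vertex is E.

E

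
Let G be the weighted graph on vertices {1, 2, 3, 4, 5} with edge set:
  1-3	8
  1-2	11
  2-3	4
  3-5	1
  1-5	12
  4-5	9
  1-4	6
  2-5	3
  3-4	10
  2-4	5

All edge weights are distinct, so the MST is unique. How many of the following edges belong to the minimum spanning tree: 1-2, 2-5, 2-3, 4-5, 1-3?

1

Kruskal: consider edges lightest-first.
3-5 (1): add. Components now {1} {2} {3,5} {4}
2-5 (3): add. Components now {1} {2,3,5} {4}
2-3 (4): skip — 2 and 3 already connected.
2-4 (5): add. Components now {1} {2,3,4,5}
1-4 (6): add. Components now {1,2,3,4,5}
MST edge set: {3-5, 2-5, 2-4, 1-4}.
Of the listed edges, {2-5} are in the MST → 1.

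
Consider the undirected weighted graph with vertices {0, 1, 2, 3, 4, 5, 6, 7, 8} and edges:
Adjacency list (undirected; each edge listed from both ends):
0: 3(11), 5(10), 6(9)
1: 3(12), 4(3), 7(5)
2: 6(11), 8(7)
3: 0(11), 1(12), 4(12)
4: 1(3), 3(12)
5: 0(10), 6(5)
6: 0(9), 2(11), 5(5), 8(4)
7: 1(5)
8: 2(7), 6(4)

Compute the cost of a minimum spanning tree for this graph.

56

Prim's algorithm from 8:
Step 1: cheapest edge leaving the tree is 6—8 (4); add 6.
Step 2: cheapest edge leaving the tree is 5—6 (5); add 5.
Step 3: cheapest edge leaving the tree is 2—8 (7); add 2.
Step 4: cheapest edge leaving the tree is 0—6 (9); add 0.
Step 5: cheapest edge leaving the tree is 0—3 (11); add 3.
Step 6: cheapest edge leaving the tree is 1—3 (12); add 1.
Step 7: cheapest edge leaving the tree is 1—4 (3); add 4.
Step 8: cheapest edge leaving the tree is 1—7 (5); add 7.
MST edges: 6—8, 5—6, 2—8, 0—6, 0—3, 1—3, 1—4, 1—7; total weight 4+5+7+9+11+12+3+5 = 56.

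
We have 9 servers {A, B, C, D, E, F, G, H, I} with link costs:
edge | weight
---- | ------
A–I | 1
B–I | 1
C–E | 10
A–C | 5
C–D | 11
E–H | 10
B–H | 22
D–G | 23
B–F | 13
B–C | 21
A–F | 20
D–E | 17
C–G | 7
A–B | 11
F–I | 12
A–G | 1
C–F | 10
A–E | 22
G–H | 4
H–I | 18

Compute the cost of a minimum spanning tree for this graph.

43

Prim's algorithm from I:
Step 1: cheapest edge leaving the tree is A–I (1); add A.
Step 2: cheapest edge leaving the tree is B–I (1); add B.
Step 3: cheapest edge leaving the tree is A–G (1); add G.
Step 4: cheapest edge leaving the tree is G–H (4); add H.
Step 5: cheapest edge leaving the tree is A–C (5); add C.
Step 6: cheapest edge leaving the tree is C–E (10); add E.
Step 7: cheapest edge leaving the tree is C–F (10); add F.
Step 8: cheapest edge leaving the tree is C–D (11); add D.
MST edges: A–I, B–I, A–G, G–H, A–C, C–E, C–F, C–D; total weight 1+1+1+4+5+10+10+11 = 43.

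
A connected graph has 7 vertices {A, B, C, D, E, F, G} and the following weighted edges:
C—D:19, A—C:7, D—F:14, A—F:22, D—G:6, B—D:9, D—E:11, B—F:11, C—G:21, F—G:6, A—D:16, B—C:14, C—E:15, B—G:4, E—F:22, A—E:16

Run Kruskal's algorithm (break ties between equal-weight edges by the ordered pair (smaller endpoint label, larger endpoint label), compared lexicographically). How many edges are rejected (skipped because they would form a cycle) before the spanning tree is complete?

2

Kruskal's algorithm — process edges by increasing weight (ties by edge label):
B—G (4): add. Components now {A} {B,G} {C} {D} {E} {F}
D—G (6): add. Components now {A} {B,D,G} {C} {E} {F}
F—G (6): add. Components now {A} {B,D,F,G} {C} {E}
A—C (7): add. Components now {A,C} {B,D,F,G} {E}
B—D (9): skip — B and D already connected.
B—F (11): skip — B and F already connected.
D—E (11): add. Components now {A,C} {B,D,E,F,G}
B—C (14): add. Components now {A,B,C,D,E,F,G}
Edges rejected before the tree was complete: 2.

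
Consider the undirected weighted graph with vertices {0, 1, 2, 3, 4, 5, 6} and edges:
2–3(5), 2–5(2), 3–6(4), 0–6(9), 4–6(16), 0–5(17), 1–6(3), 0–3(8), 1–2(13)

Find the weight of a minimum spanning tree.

Kruskal: consider edges lightest-first.
2–5 (2): add — endpoints in different components.
1–6 (3): add — endpoints in different components.
3–6 (4): add — endpoints in different components.
2–3 (5): add — endpoints in different components.
0–3 (8): add — endpoints in different components.
0–6 (9): skip — 0 and 6 already connected.
1–2 (13): skip — 1 and 2 already connected.
4–6 (16): add — endpoints in different components.
MST edges: 2–5, 1–6, 3–6, 2–3, 0–3, 4–6; total weight 2+3+4+5+8+16 = 38.

38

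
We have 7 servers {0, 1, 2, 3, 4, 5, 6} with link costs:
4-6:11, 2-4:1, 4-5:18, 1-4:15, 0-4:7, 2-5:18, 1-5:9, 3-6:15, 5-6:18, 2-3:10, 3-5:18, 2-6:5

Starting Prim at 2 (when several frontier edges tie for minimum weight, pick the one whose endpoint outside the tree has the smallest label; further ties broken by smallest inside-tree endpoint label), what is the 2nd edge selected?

2-6

Prim's algorithm from 2:
Step 1: cheapest edge leaving the tree is 2-4 (1); add 4.
Step 2: cheapest edge leaving the tree is 2-6 (5); add 6.
Step 3: cheapest edge leaving the tree is 0-4 (7); add 0.
Step 4: cheapest edge leaving the tree is 2-3 (10); add 3.
Step 5: cheapest edge leaving the tree is 1-4 (15); add 1.
Step 6: cheapest edge leaving the tree is 1-5 (9); add 5.
The 2nd edge added is 2-6.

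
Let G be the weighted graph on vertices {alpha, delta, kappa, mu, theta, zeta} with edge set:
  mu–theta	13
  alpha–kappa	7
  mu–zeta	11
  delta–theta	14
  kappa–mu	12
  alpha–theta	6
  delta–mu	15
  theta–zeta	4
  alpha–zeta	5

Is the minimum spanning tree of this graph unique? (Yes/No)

Kruskal's algorithm — process edges by increasing weight (ties by edge label):
theta–zeta (4): add. Components now {kappa} {alpha} {theta,zeta} {delta} {mu}
alpha–zeta (5): add. Components now {kappa} {alpha,theta,zeta} {delta} {mu}
alpha–theta (6): skip — alpha and theta already connected.
alpha–kappa (7): add. Components now {alpha,kappa,theta,zeta} {delta} {mu}
mu–zeta (11): add. Components now {alpha,kappa,mu,theta,zeta} {delta}
kappa–mu (12): skip — kappa and mu already connected.
mu–theta (13): skip — theta and mu already connected.
delta–theta (14): add. Components now {alpha,delta,kappa,mu,theta,zeta}
Every non-tree edge has weight strictly greater than the heaviest edge on the tree path between its endpoints, so the MST is unique.

Yes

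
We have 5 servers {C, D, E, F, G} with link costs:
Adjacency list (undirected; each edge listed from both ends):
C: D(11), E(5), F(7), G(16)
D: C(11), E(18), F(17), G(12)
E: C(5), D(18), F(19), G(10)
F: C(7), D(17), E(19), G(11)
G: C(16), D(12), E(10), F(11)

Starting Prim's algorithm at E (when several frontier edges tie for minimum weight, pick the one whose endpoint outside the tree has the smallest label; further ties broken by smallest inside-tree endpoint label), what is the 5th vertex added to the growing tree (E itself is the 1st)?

Grow the tree from E using Prim:
Step 1: cheapest edge leaving the tree is C–E (5); add C.
Step 2: cheapest edge leaving the tree is C–F (7); add F.
Step 3: cheapest edge leaving the tree is E–G (10); add G.
Step 4: cheapest edge leaving the tree is C–D (11); add D.
Vertex order: E, C, F, G, D. The 5th vertex is D.

D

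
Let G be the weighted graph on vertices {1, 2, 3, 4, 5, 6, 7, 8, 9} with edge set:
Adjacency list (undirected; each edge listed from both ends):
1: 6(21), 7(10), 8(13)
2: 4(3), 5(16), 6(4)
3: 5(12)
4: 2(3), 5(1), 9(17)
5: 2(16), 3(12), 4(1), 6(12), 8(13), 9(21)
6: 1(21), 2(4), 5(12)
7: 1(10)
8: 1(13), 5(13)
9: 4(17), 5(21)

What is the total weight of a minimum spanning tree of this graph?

73

Kruskal's algorithm — process edges by increasing weight (ties by edge label):
4—5 (1): add — endpoints in different components.
2—4 (3): add — endpoints in different components.
2—6 (4): add — endpoints in different components.
1—7 (10): add — endpoints in different components.
3—5 (12): add — endpoints in different components.
5—6 (12): skip — 5 and 6 already connected.
1—8 (13): add — endpoints in different components.
5—8 (13): add — endpoints in different components.
2—5 (16): skip — 2 and 5 already connected.
4—9 (17): add — endpoints in different components.
MST edges: 4—5, 2—4, 2—6, 1—7, 3—5, 1—8, 5—8, 4—9; total weight 1+3+4+10+12+13+13+17 = 73.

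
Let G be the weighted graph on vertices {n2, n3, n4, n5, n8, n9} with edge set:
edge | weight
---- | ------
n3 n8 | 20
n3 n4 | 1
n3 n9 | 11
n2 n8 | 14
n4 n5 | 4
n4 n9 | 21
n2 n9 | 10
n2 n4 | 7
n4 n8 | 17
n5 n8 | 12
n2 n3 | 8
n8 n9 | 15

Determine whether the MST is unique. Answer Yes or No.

Yes

Sort edges by weight, then run Kruskal:
n3 n4 (1): add — endpoints in different components.
n4 n5 (4): add — endpoints in different components.
n2 n4 (7): add — endpoints in different components.
n2 n3 (8): skip — n2 and n3 already connected.
n2 n9 (10): add — endpoints in different components.
n3 n9 (11): skip — n9 and n3 already connected.
n5 n8 (12): add — endpoints in different components.
Every non-tree edge has weight strictly greater than the heaviest edge on the tree path between its endpoints, so the MST is unique.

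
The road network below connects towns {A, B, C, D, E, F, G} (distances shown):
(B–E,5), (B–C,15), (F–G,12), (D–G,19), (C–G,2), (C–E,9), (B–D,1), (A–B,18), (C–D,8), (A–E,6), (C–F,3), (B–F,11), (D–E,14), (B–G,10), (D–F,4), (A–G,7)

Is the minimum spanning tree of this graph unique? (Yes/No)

Kruskal: consider edges lightest-first.
B–D (1): add. Components now {A} {B,D} {C} {E} {F} {G}
C–G (2): add. Components now {A} {B,D} {C,G} {E} {F}
C–F (3): add. Components now {A} {B,D} {C,F,G} {E}
D–F (4): add. Components now {A} {B,C,D,F,G} {E}
B–E (5): add. Components now {A} {B,C,D,E,F,G}
A–E (6): add. Components now {A,B,C,D,E,F,G}
Every non-tree edge has weight strictly greater than the heaviest edge on the tree path between its endpoints, so the MST is unique.

Yes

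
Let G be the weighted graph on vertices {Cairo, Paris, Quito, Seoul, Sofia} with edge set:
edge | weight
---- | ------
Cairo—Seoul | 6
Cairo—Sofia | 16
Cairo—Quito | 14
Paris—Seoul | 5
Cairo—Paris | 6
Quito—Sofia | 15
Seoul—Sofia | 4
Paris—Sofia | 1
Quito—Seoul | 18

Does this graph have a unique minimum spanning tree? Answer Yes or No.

Sort edges by weight, then run Kruskal:
Paris—Sofia (1): add — endpoints in different components.
Seoul—Sofia (4): add — endpoints in different components.
Paris—Seoul (5): skip — Paris and Seoul already connected.
Cairo—Paris (6): add — endpoints in different components.
Cairo—Seoul (6): skip — Seoul and Cairo already connected.
Cairo—Quito (14): add — endpoints in different components.
Non-tree edge Cairo—Seoul has weight 6, equal to the heaviest edge on its tree cycle — swapping gives another MST of the same weight. Not unique.

No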